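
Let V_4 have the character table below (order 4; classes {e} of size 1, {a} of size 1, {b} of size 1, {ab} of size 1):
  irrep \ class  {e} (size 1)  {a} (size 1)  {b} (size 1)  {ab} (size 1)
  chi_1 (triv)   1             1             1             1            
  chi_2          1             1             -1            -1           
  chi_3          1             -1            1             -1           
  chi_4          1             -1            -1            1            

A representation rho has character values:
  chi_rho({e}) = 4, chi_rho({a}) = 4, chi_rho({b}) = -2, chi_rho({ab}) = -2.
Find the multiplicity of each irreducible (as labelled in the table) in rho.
Multiplicities: chi_1: 1, chi_2: 3, chi_3: 0, chi_4: 0.

Argument: Use <chi_rho, chi> = (1/|G|) sum_C |C| * chi_rho(C) * conj(chi(C)) with |G| = 4 for each irreducible chi in the table:
  <chi_rho, chi_1> = (1/4)[1*(4)*conj(1) + 1*(4)*conj(1) + 1*(-2)*conj(1) + 1*(-2)*conj(1)]
      = (1/4)[(4) + (4) + (-2) + (-2)] = 4/4 = 1
  <chi_rho, chi_2> = (1/4)[1*(4)*conj(1) + 1*(4)*conj(1) + 1*(-2)*conj(-1) + 1*(-2)*conj(-1)]
      = (1/4)[(4) + (4) + (2) + (2)] = 12/4 = 3
  <chi_rho, chi_3> = (1/4)[1*(4)*conj(1) + 1*(4)*conj(-1) + 1*(-2)*conj(1) + 1*(-2)*conj(-1)]
      = (1/4)[(4) + (-4) + (-2) + (2)] = 0/4 = 0
  <chi_rho, chi_4> = (1/4)[1*(4)*conj(1) + 1*(4)*conj(-1) + 1*(-2)*conj(-1) + 1*(-2)*conj(1)]
      = (1/4)[(4) + (-4) + (2) + (-2)] = 0/4 = 0
Dimension check: dim(rho) = sum (mult * dim) = 1*1 + 3*1 + 0*1 + 0*1 = 4 = chi_rho(e) = 4.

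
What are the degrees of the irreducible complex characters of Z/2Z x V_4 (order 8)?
Dimensions: 1, 1, 1, 1, 1, 1, 1, 1

Argument: There are 8 irreducibles (= number of conjugacy classes). Their dimensions d_i satisfy sum d_i^2 = |G| = 8: 1 + 1 + 1 + 1 + 1 + 1 + 1 + 1 = 8. (For the product with Z/2Z: each of the 2 1-dim characters of Z/2Z tensors with each irrep of V_4, giving 2 copies of each V_4-dimension.)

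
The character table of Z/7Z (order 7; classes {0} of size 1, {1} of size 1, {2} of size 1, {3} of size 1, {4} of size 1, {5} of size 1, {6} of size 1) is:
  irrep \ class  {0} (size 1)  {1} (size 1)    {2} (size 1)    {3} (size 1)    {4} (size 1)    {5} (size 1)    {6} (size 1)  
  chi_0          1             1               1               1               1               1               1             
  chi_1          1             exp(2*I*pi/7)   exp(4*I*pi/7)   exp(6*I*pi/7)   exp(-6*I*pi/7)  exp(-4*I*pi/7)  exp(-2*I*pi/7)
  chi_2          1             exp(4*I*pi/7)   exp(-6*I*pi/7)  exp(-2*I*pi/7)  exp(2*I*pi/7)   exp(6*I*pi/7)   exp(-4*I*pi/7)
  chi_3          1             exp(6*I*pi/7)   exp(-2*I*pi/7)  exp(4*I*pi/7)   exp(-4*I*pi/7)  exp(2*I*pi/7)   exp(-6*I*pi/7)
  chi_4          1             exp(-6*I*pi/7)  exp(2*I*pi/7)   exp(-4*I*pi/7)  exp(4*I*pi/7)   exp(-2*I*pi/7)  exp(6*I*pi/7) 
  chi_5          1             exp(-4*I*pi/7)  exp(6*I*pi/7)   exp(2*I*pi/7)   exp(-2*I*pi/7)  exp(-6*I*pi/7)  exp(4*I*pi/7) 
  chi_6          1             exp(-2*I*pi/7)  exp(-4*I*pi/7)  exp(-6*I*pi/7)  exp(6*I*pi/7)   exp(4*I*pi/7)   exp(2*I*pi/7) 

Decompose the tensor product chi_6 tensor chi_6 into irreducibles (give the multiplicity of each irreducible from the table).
chi_6 tensor chi_6 = chi_5 (all other irreducibles have multiplicity 0).

Justification: The character of a tensor product is the pointwise product (chi_6 * chi_6)(C) = chi_6(C) * chi_6(C):
  {0}: (1)*(1), {1}: (exp(-2*I*pi/7))*(exp(-2*I*pi/7)), {2}: (exp(-4*I*pi/7))*(exp(-4*I*pi/7)), {3}: (exp(-6*I*pi/7))*(exp(-6*I*pi/7)), {4}: (exp(6*I*pi/7))*(exp(6*I*pi/7)), {5}: (exp(4*I*pi/7))*(exp(4*I*pi/7)), {6}: (exp(2*I*pi/7))*(exp(2*I*pi/7))
so (chi_6 * chi_6) takes values
  {0} -> 1, {1} -> exp(-4*I*pi/7), {2} -> exp(6*I*pi/7), {3} -> exp(2*I*pi/7), {4} -> exp(-2*I*pi/7), {5} -> exp(-6*I*pi/7), {6} -> exp(4*I*pi/7).
Now take the inner product of this character with each irreducible chi from the table, <chi_6*chi_6, chi> = (1/7) sum_C |C| (chi_6*chi_6)(C) conj(chi(C)):
  <chi_6*chi_6, chi_0> = (1/7)[1*(1)*conj(1) + 1*(exp(-4*I*pi/7))*conj(1) + 1*(exp(6*I*pi/7))*conj(1) + 1*(exp(2*I*pi/7))*conj(1) + 1*(exp(-2*I*pi/7))*conj(1) + 1*(exp(-6*I*pi/7))*conj(1) + 1*(exp(4*I*pi/7))*conj(1)]
      = (1/7)[(1) + (exp(-4*I*pi/7)) + (exp(6*I*pi/7)) + (exp(2*I*pi/7)) + (exp(-2*I*pi/7)) + (exp(-6*I*pi/7)) + (exp(4*I*pi/7))] = 0/7 = 0
  <chi_6*chi_6, chi_1> = (1/7)[1*(1)*conj(1) + 1*(exp(-4*I*pi/7))*conj(exp(2*I*pi/7)) + 1*(exp(6*I*pi/7))*conj(exp(4*I*pi/7)) + 1*(exp(2*I*pi/7))*conj(exp(6*I*pi/7)) + 1*(exp(-2*I*pi/7))*conj(exp(-6*I*pi/7)) + 1*(exp(-6*I*pi/7))*conj(exp(-4*I*pi/7)) + 1*(exp(4*I*pi/7))*conj(exp(-2*I*pi/7))]
      = (1/7)[(1) + (exp(-6*I*pi/7)) + (exp(2*I*pi/7)) + (exp(-4*I*pi/7)) + (exp(4*I*pi/7)) + (exp(-2*I*pi/7)) + (exp(6*I*pi/7))] = 0/7 = 0
  <chi_6*chi_6, chi_2> = (1/7)[1*(1)*conj(1) + 1*(exp(-4*I*pi/7))*conj(exp(4*I*pi/7)) + 1*(exp(6*I*pi/7))*conj(exp(-6*I*pi/7)) + 1*(exp(2*I*pi/7))*conj(exp(-2*I*pi/7)) + 1*(exp(-2*I*pi/7))*conj(exp(2*I*pi/7)) + 1*(exp(-6*I*pi/7))*conj(exp(6*I*pi/7)) + 1*(exp(4*I*pi/7))*conj(exp(-4*I*pi/7))]
      = (1/7)[(1) + (exp(6*I*pi/7)) + (exp(-2*I*pi/7)) + (exp(4*I*pi/7)) + (exp(-4*I*pi/7)) + (exp(2*I*pi/7)) + (exp(-6*I*pi/7))] = 0/7 = 0
  <chi_6*chi_6, chi_3> = (1/7)[1*(1)*conj(1) + 1*(exp(-4*I*pi/7))*conj(exp(6*I*pi/7)) + 1*(exp(6*I*pi/7))*conj(exp(-2*I*pi/7)) + 1*(exp(2*I*pi/7))*conj(exp(4*I*pi/7)) + 1*(exp(-2*I*pi/7))*conj(exp(-4*I*pi/7)) + 1*(exp(-6*I*pi/7))*conj(exp(2*I*pi/7)) + 1*(exp(4*I*pi/7))*conj(exp(-6*I*pi/7))]
      = (1/7)[(1) + (exp(4*I*pi/7)) + (exp(-6*I*pi/7)) + (exp(-2*I*pi/7)) + (exp(2*I*pi/7)) + (exp(6*I*pi/7)) + (exp(-4*I*pi/7))] = 0/7 = 0
  <chi_6*chi_6, chi_4> = (1/7)[1*(1)*conj(1) + 1*(exp(-4*I*pi/7))*conj(exp(-6*I*pi/7)) + 1*(exp(6*I*pi/7))*conj(exp(2*I*pi/7)) + 1*(exp(2*I*pi/7))*conj(exp(-4*I*pi/7)) + 1*(exp(-2*I*pi/7))*conj(exp(4*I*pi/7)) + 1*(exp(-6*I*pi/7))*conj(exp(-2*I*pi/7)) + 1*(exp(4*I*pi/7))*conj(exp(6*I*pi/7))]
      = (1/7)[(1) + (exp(2*I*pi/7)) + (exp(4*I*pi/7)) + (exp(6*I*pi/7)) + (exp(-6*I*pi/7)) + (exp(-4*I*pi/7)) + (exp(-2*I*pi/7))] = 0/7 = 0
  <chi_6*chi_6, chi_5> = (1/7)[1*(1)*conj(1) + 1*(exp(-4*I*pi/7))*conj(exp(-4*I*pi/7)) + 1*(exp(6*I*pi/7))*conj(exp(6*I*pi/7)) + 1*(exp(2*I*pi/7))*conj(exp(2*I*pi/7)) + 1*(exp(-2*I*pi/7))*conj(exp(-2*I*pi/7)) + 1*(exp(-6*I*pi/7))*conj(exp(-6*I*pi/7)) + 1*(exp(4*I*pi/7))*conj(exp(4*I*pi/7))]
      = (1/7)[(1) + (1) + (1) + (1) + (1) + (1) + (1)] = 7/7 = 1
  <chi_6*chi_6, chi_6> = (1/7)[1*(1)*conj(1) + 1*(exp(-4*I*pi/7))*conj(exp(-2*I*pi/7)) + 1*(exp(6*I*pi/7))*conj(exp(-4*I*pi/7)) + 1*(exp(2*I*pi/7))*conj(exp(-6*I*pi/7)) + 1*(exp(-2*I*pi/7))*conj(exp(6*I*pi/7)) + 1*(exp(-6*I*pi/7))*conj(exp(4*I*pi/7)) + 1*(exp(4*I*pi/7))*conj(exp(2*I*pi/7))]
      = (1/7)[(1) + (exp(-2*I*pi/7)) + (exp(-4*I*pi/7)) + (exp(-6*I*pi/7)) + (exp(6*I*pi/7)) + (exp(4*I*pi/7)) + (exp(2*I*pi/7))] = 0/7 = 0
(Exp terms are combined using exp(i*s)*conj(exp(i*t)) = exp(i*(s-t)), and sums of them are collapsed using the identity that for every m > 1 the m distinct m-th roots of unity sum to 0, e.g. 1 + exp(2*I*pi/3) + exp(-2*I*pi/3) = 0.)
Hence the multiplicities are chi_5: 1. Dimension check: dim(chi_6)*dim(chi_6) = 1*1 = 1 and sum (mult * dim) = 1*1 = 1.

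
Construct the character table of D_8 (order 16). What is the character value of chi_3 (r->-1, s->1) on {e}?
Conjugacy classes: {e} of size 1, {r^4} of size 1, {r^1, r^7} of size 2, {r^2, r^6} of size 2, {r^3, r^5} of size 2, {s, sr^2, ...} of size 4, {sr, sr^3, ...} of size 4.
Character table:
  irrep \ class              {e} (size 1)  {r^4} (size 1)  {r^1, r^7} (size 2)  {r^2, r^6} (size 2)  {r^3, r^5} (size 2)  {s, sr^2, ...} (size 4)  {sr, sr^3, ...} (size 4)
  chi_1 (triv)               1             1               1                    1                    1                    1                        1                       
  chi_2 (sign: r->1, s->-1)  1             1               1                    1                    1                    -1                       -1                      
  chi_3 (r->-1, s->1)        1             1               -1                   1                    -1                   1                        -1                      
  chi_4 (r->-1, s->-1)       1             1               -1                   1                    -1                   -1                       1                       
  chi_5 (2d, j=1)            2             -2              sqrt(2)              0                    -sqrt(2)             0                        0                       
  chi_6 (2d, j=2)            2             2               0                    -2                   0                    0                        0                       
  chi_7 (2d, j=3)            2             -2              -sqrt(2)             0                    sqrt(2)              0                        0                       

Spot check: chi_3 (r->-1, s->1) on {e} = 1.

Solution. D_8 has order 2*8 = 16 with 7 conjugacy classes, hence 7 irreducibles. Sum of squared dims 1 + 1 + 1 + 1 + 4 + 4 + 4 = 16 = |G|. Linear characters come from the abelianisation; the 2-dimensional irreps have character r^k -> 2*cos(2*pi*j*k/8), reflections -> 0.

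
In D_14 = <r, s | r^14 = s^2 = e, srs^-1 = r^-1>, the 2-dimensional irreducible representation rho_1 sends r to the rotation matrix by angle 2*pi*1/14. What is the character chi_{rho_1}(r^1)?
chi_{rho_1}(r^1) = 2*cos(2*pi*1*1/14) = 2*cos(pi/7)

Derivation: rho_1(r^1) is rotation by angle 2*pi*1*1/14, whose trace is 2*cos(2*pi*1*1/14) = 2*cos(pi/7).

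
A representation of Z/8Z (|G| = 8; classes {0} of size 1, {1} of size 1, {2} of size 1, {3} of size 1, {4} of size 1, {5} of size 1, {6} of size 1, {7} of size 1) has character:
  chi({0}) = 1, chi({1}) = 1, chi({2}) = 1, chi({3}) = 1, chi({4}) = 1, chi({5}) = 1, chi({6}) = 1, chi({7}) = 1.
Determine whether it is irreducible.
Irreducible: <chi, chi> = 1.

Proof sketch: <chi, chi> = (1/|G|) sum_C |C| * |chi(C)|^2 = (1/8)[1*|1|^2 + 1*|1|^2 + 1*|1|^2 + 1*|1|^2 + 1*|1|^2 + 1*|1|^2 + 1*|1|^2 + 1*|1|^2]
  = (1/8)[(1) + (1) + (1) + (1) + (1) + (1) + (1) + (1)] = 8/8 = 1.
(Exp terms are combined using exp(i*s)*conj(exp(i*t)) = exp(i*(s-t)), and sums of them are collapsed using the identity that for every m > 1 the m distinct m-th roots of unity sum to 0, e.g. 1 + exp(2*I*pi/3) + exp(-2*I*pi/3) = 0.)
A character is irreducible iff <chi, chi> = 1, so this representation is irreducible.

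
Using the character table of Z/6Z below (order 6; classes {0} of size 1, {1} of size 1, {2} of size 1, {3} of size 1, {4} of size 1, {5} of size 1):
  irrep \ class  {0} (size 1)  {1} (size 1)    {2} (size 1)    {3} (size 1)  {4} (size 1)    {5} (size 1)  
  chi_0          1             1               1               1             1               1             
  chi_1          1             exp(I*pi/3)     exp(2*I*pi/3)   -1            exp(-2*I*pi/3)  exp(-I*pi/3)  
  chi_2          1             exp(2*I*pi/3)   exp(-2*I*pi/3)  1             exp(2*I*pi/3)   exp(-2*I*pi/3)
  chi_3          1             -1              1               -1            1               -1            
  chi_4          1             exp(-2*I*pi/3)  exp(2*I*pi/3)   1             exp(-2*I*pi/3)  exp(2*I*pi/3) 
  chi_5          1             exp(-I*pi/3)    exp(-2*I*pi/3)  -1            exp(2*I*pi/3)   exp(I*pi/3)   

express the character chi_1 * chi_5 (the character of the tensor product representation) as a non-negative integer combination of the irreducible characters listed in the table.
chi_1 tensor chi_5 = chi_0 (all other irreducibles have multiplicity 0).

Reasoning: The character of a tensor product is the pointwise product (chi_1 * chi_5)(C) = chi_1(C) * chi_5(C):
  {0}: (1)*(1), {1}: (exp(I*pi/3))*(exp(-I*pi/3)), {2}: (exp(2*I*pi/3))*(exp(-2*I*pi/3)), {3}: (-1)*(-1), {4}: (exp(-2*I*pi/3))*(exp(2*I*pi/3)), {5}: (exp(-I*pi/3))*(exp(I*pi/3))
so (chi_1 * chi_5) takes values
  {0} -> 1, {1} -> 1, {2} -> 1, {3} -> 1, {4} -> 1, {5} -> 1.
Now take the inner product of this character with each irreducible chi from the table, <chi_1*chi_5, chi> = (1/6) sum_C |C| (chi_1*chi_5)(C) conj(chi(C)):
  <chi_1*chi_5, chi_0> = (1/6)[1*(1)*conj(1) + 1*(1)*conj(1) + 1*(1)*conj(1) + 1*(1)*conj(1) + 1*(1)*conj(1) + 1*(1)*conj(1)]
      = (1/6)[(1) + (1) + (1) + (1) + (1) + (1)] = 6/6 = 1
  <chi_1*chi_5, chi_1> = (1/6)[1*(1)*conj(1) + 1*(1)*conj(exp(I*pi/3)) + 1*(1)*conj(exp(2*I*pi/3)) + 1*(1)*conj(-1) + 1*(1)*conj(exp(-2*I*pi/3)) + 1*(1)*conj(exp(-I*pi/3))]
      = (1/6)[(1) + (exp(-I*pi/3)) + (exp(-2*I*pi/3)) + (-1) + (exp(2*I*pi/3)) + (exp(I*pi/3))] = 0/6 = 0
  <chi_1*chi_5, chi_2> = (1/6)[1*(1)*conj(1) + 1*(1)*conj(exp(2*I*pi/3)) + 1*(1)*conj(exp(-2*I*pi/3)) + 1*(1)*conj(1) + 1*(1)*conj(exp(2*I*pi/3)) + 1*(1)*conj(exp(-2*I*pi/3))]
      = (1/6)[(1) + (exp(-2*I*pi/3)) + (exp(2*I*pi/3)) + (1) + (exp(-2*I*pi/3)) + (exp(2*I*pi/3))] = 0/6 = 0
  <chi_1*chi_5, chi_3> = (1/6)[1*(1)*conj(1) + 1*(1)*conj(-1) + 1*(1)*conj(1) + 1*(1)*conj(-1) + 1*(1)*conj(1) + 1*(1)*conj(-1)]
      = (1/6)[(1) + (-1) + (1) + (-1) + (1) + (-1)] = 0/6 = 0
  <chi_1*chi_5, chi_4> = (1/6)[1*(1)*conj(1) + 1*(1)*conj(exp(-2*I*pi/3)) + 1*(1)*conj(exp(2*I*pi/3)) + 1*(1)*conj(1) + 1*(1)*conj(exp(-2*I*pi/3)) + 1*(1)*conj(exp(2*I*pi/3))]
      = (1/6)[(1) + (exp(2*I*pi/3)) + (exp(-2*I*pi/3)) + (1) + (exp(2*I*pi/3)) + (exp(-2*I*pi/3))] = 0/6 = 0
  <chi_1*chi_5, chi_5> = (1/6)[1*(1)*conj(1) + 1*(1)*conj(exp(-I*pi/3)) + 1*(1)*conj(exp(-2*I*pi/3)) + 1*(1)*conj(-1) + 1*(1)*conj(exp(2*I*pi/3)) + 1*(1)*conj(exp(I*pi/3))]
      = (1/6)[(1) + (exp(I*pi/3)) + (exp(2*I*pi/3)) + (-1) + (exp(-2*I*pi/3)) + (exp(-I*pi/3))] = 0/6 = 0
(Exp terms are combined using exp(i*s)*conj(exp(i*t)) = exp(i*(s-t)), and sums of them are collapsed using the identity that for every m > 1 the m distinct m-th roots of unity sum to 0, e.g. 1 + exp(2*I*pi/3) + exp(-2*I*pi/3) = 0.)
Hence the multiplicities are chi_0: 1. Dimension check: dim(chi_1)*dim(chi_5) = 1*1 = 1 and sum (mult * dim) = 1*1 = 1.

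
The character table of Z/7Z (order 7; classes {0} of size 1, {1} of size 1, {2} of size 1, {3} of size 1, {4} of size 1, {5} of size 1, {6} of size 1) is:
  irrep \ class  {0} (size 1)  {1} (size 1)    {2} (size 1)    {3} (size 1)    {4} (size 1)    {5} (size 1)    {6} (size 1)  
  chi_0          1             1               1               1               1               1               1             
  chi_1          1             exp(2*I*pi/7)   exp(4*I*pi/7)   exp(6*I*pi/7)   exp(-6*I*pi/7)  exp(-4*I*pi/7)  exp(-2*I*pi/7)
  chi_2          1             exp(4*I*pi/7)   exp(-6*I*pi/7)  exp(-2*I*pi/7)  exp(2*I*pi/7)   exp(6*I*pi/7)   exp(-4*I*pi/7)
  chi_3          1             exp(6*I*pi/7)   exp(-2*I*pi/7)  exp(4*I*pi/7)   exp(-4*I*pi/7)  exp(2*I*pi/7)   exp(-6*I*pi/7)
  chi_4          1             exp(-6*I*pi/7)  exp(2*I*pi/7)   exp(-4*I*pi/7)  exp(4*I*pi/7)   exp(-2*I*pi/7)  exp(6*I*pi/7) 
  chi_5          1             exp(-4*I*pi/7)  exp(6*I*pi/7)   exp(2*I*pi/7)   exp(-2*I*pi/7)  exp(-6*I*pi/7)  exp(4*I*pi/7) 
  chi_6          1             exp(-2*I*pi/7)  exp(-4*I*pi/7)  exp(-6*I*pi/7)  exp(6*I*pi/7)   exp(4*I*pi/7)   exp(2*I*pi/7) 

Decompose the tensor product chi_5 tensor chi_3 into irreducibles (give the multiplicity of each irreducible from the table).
chi_5 tensor chi_3 = chi_1 (all other irreducibles have multiplicity 0).

Justification: The character of a tensor product is the pointwise product (chi_5 * chi_3)(C) = chi_5(C) * chi_3(C):
  {0}: (1)*(1), {1}: (exp(-4*I*pi/7))*(exp(6*I*pi/7)), {2}: (exp(6*I*pi/7))*(exp(-2*I*pi/7)), {3}: (exp(2*I*pi/7))*(exp(4*I*pi/7)), {4}: (exp(-2*I*pi/7))*(exp(-4*I*pi/7)), {5}: (exp(-6*I*pi/7))*(exp(2*I*pi/7)), {6}: (exp(4*I*pi/7))*(exp(-6*I*pi/7))
so (chi_5 * chi_3) takes values
  {0} -> 1, {1} -> exp(2*I*pi/7), {2} -> exp(4*I*pi/7), {3} -> exp(6*I*pi/7), {4} -> exp(-6*I*pi/7), {5} -> exp(-4*I*pi/7), {6} -> exp(-2*I*pi/7).
Now take the inner product of this character with each irreducible chi from the table, <chi_5*chi_3, chi> = (1/7) sum_C |C| (chi_5*chi_3)(C) conj(chi(C)):
  <chi_5*chi_3, chi_0> = (1/7)[1*(1)*conj(1) + 1*(exp(2*I*pi/7))*conj(1) + 1*(exp(4*I*pi/7))*conj(1) + 1*(exp(6*I*pi/7))*conj(1) + 1*(exp(-6*I*pi/7))*conj(1) + 1*(exp(-4*I*pi/7))*conj(1) + 1*(exp(-2*I*pi/7))*conj(1)]
      = (1/7)[(1) + (exp(2*I*pi/7)) + (exp(4*I*pi/7)) + (exp(6*I*pi/7)) + (exp(-6*I*pi/7)) + (exp(-4*I*pi/7)) + (exp(-2*I*pi/7))] = 0/7 = 0
  <chi_5*chi_3, chi_1> = (1/7)[1*(1)*conj(1) + 1*(exp(2*I*pi/7))*conj(exp(2*I*pi/7)) + 1*(exp(4*I*pi/7))*conj(exp(4*I*pi/7)) + 1*(exp(6*I*pi/7))*conj(exp(6*I*pi/7)) + 1*(exp(-6*I*pi/7))*conj(exp(-6*I*pi/7)) + 1*(exp(-4*I*pi/7))*conj(exp(-4*I*pi/7)) + 1*(exp(-2*I*pi/7))*conj(exp(-2*I*pi/7))]
      = (1/7)[(1) + (1) + (1) + (1) + (1) + (1) + (1)] = 7/7 = 1
  <chi_5*chi_3, chi_2> = (1/7)[1*(1)*conj(1) + 1*(exp(2*I*pi/7))*conj(exp(4*I*pi/7)) + 1*(exp(4*I*pi/7))*conj(exp(-6*I*pi/7)) + 1*(exp(6*I*pi/7))*conj(exp(-2*I*pi/7)) + 1*(exp(-6*I*pi/7))*conj(exp(2*I*pi/7)) + 1*(exp(-4*I*pi/7))*conj(exp(6*I*pi/7)) + 1*(exp(-2*I*pi/7))*conj(exp(-4*I*pi/7))]
      = (1/7)[(1) + (exp(-2*I*pi/7)) + (exp(-4*I*pi/7)) + (exp(-6*I*pi/7)) + (exp(6*I*pi/7)) + (exp(4*I*pi/7)) + (exp(2*I*pi/7))] = 0/7 = 0
  <chi_5*chi_3, chi_3> = (1/7)[1*(1)*conj(1) + 1*(exp(2*I*pi/7))*conj(exp(6*I*pi/7)) + 1*(exp(4*I*pi/7))*conj(exp(-2*I*pi/7)) + 1*(exp(6*I*pi/7))*conj(exp(4*I*pi/7)) + 1*(exp(-6*I*pi/7))*conj(exp(-4*I*pi/7)) + 1*(exp(-4*I*pi/7))*conj(exp(2*I*pi/7)) + 1*(exp(-2*I*pi/7))*conj(exp(-6*I*pi/7))]
      = (1/7)[(1) + (exp(-4*I*pi/7)) + (exp(6*I*pi/7)) + (exp(2*I*pi/7)) + (exp(-2*I*pi/7)) + (exp(-6*I*pi/7)) + (exp(4*I*pi/7))] = 0/7 = 0
  <chi_5*chi_3, chi_4> = (1/7)[1*(1)*conj(1) + 1*(exp(2*I*pi/7))*conj(exp(-6*I*pi/7)) + 1*(exp(4*I*pi/7))*conj(exp(2*I*pi/7)) + 1*(exp(6*I*pi/7))*conj(exp(-4*I*pi/7)) + 1*(exp(-6*I*pi/7))*conj(exp(4*I*pi/7)) + 1*(exp(-4*I*pi/7))*conj(exp(-2*I*pi/7)) + 1*(exp(-2*I*pi/7))*conj(exp(6*I*pi/7))]
      = (1/7)[(1) + (exp(-6*I*pi/7)) + (exp(2*I*pi/7)) + (exp(-4*I*pi/7)) + (exp(4*I*pi/7)) + (exp(-2*I*pi/7)) + (exp(6*I*pi/7))] = 0/7 = 0
  <chi_5*chi_3, chi_5> = (1/7)[1*(1)*conj(1) + 1*(exp(2*I*pi/7))*conj(exp(-4*I*pi/7)) + 1*(exp(4*I*pi/7))*conj(exp(6*I*pi/7)) + 1*(exp(6*I*pi/7))*conj(exp(2*I*pi/7)) + 1*(exp(-6*I*pi/7))*conj(exp(-2*I*pi/7)) + 1*(exp(-4*I*pi/7))*conj(exp(-6*I*pi/7)) + 1*(exp(-2*I*pi/7))*conj(exp(4*I*pi/7))]
      = (1/7)[(1) + (exp(6*I*pi/7)) + (exp(-2*I*pi/7)) + (exp(4*I*pi/7)) + (exp(-4*I*pi/7)) + (exp(2*I*pi/7)) + (exp(-6*I*pi/7))] = 0/7 = 0
  <chi_5*chi_3, chi_6> = (1/7)[1*(1)*conj(1) + 1*(exp(2*I*pi/7))*conj(exp(-2*I*pi/7)) + 1*(exp(4*I*pi/7))*conj(exp(-4*I*pi/7)) + 1*(exp(6*I*pi/7))*conj(exp(-6*I*pi/7)) + 1*(exp(-6*I*pi/7))*conj(exp(6*I*pi/7)) + 1*(exp(-4*I*pi/7))*conj(exp(4*I*pi/7)) + 1*(exp(-2*I*pi/7))*conj(exp(2*I*pi/7))]
      = (1/7)[(1) + (exp(4*I*pi/7)) + (exp(-6*I*pi/7)) + (exp(-2*I*pi/7)) + (exp(2*I*pi/7)) + (exp(6*I*pi/7)) + (exp(-4*I*pi/7))] = 0/7 = 0
(Exp terms are combined using exp(i*s)*conj(exp(i*t)) = exp(i*(s-t)), and sums of them are collapsed using the identity that for every m > 1 the m distinct m-th roots of unity sum to 0, e.g. 1 + exp(2*I*pi/3) + exp(-2*I*pi/3) = 0.)
Hence the multiplicities are chi_1: 1. Dimension check: dim(chi_5)*dim(chi_3) = 1*1 = 1 and sum (mult * dim) = 1*1 = 1.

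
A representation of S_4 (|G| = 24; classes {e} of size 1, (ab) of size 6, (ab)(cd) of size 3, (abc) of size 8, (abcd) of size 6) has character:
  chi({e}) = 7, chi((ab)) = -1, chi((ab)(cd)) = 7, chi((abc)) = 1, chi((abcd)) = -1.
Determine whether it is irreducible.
Not irreducible (reducible): <chi, chi> = 9 > 1.

Reasoning: <chi, chi> = (1/|G|) sum_C |C| * |chi(C)|^2 = (1/24)[1*|7|^2 + 6*|-1|^2 + 3*|7|^2 + 8*|1|^2 + 6*|-1|^2]
  = (1/24)[(49) + (6) + (147) + (8) + (6)] = 216/24 = 9.
A character is irreducible iff <chi, chi> = 1, so this representation is reducible.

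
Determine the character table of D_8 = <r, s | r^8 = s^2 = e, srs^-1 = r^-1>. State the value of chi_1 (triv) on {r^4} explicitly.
Conjugacy classes: {e} of size 1, {r^4} of size 1, {r^1, r^7} of size 2, {r^2, r^6} of size 2, {r^3, r^5} of size 2, {s, sr^2, ...} of size 4, {sr, sr^3, ...} of size 4.
Character table:
  irrep \ class              {e} (size 1)  {r^4} (size 1)  {r^1, r^7} (size 2)  {r^2, r^6} (size 2)  {r^3, r^5} (size 2)  {s, sr^2, ...} (size 4)  {sr, sr^3, ...} (size 4)
  chi_1 (triv)               1             1               1                    1                    1                    1                        1                       
  chi_2 (sign: r->1, s->-1)  1             1               1                    1                    1                    -1                       -1                      
  chi_3 (r->-1, s->1)        1             1               -1                   1                    -1                   1                        -1                      
  chi_4 (r->-1, s->-1)       1             1               -1                   1                    -1                   -1                       1                       
  chi_5 (2d, j=1)            2             -2              sqrt(2)              0                    -sqrt(2)             0                        0                       
  chi_6 (2d, j=2)            2             2               0                    -2                   0                    0                        0                       
  chi_7 (2d, j=3)            2             -2              -sqrt(2)             0                    sqrt(2)              0                        0                       

Spot check: chi_1 (triv) on {r^4} = 1.

Explanation: D_8 has order 2*8 = 16 with 7 conjugacy classes, hence 7 irreducibles. Sum of squared dims 1 + 1 + 1 + 1 + 4 + 4 + 4 = 16 = |G|. Linear characters come from the abelianisation; the 2-dimensional irreps have character r^k -> 2*cos(2*pi*j*k/8), reflections -> 0.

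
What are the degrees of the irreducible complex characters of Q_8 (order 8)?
Dimensions: 1, 1, 1, 1, 2

Proof sketch: There are 5 irreducibles (= number of conjugacy classes). Their dimensions d_i satisfy sum d_i^2 = |G| = 8: 1 + 1 + 1 + 1 + 4 = 8.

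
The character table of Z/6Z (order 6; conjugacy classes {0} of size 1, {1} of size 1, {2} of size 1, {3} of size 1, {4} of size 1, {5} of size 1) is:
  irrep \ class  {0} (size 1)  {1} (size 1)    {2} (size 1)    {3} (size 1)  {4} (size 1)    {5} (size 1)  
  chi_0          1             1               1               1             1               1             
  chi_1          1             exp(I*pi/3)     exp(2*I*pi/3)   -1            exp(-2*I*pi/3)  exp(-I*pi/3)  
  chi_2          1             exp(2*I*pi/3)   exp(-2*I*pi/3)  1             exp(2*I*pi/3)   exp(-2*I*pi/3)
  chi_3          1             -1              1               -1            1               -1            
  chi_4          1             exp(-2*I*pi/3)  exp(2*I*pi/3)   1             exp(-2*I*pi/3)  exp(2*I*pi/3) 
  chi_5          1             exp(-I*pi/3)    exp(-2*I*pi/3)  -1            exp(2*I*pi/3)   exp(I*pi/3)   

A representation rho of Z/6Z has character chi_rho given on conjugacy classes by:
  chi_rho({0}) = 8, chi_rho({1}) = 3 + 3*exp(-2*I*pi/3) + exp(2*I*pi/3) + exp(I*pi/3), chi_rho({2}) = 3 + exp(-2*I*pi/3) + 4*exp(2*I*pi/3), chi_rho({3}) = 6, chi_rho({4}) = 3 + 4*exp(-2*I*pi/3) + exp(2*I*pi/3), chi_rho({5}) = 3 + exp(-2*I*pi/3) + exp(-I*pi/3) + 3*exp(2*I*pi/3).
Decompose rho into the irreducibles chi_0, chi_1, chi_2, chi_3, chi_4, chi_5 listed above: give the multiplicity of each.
Multiplicities: chi_0: 3, chi_1: 1, chi_2: 1, chi_3: 0, chi_4: 3, chi_5: 0.

Reasoning: Use <chi_rho, chi> = (1/|G|) sum_C |C| * chi_rho(C) * conj(chi(C)) with |G| = 6 for each irreducible chi in the table:
  <chi_rho, chi_0> = (1/6)[1*(8)*conj(1) + 1*(3 + 3*exp(-2*I*pi/3) + exp(2*I*pi/3) + exp(I*pi/3))*conj(1) + 1*(3 + exp(-2*I*pi/3) + 4*exp(2*I*pi/3))*conj(1) + 1*(6)*conj(1) + 1*(3 + 4*exp(-2*I*pi/3) + exp(2*I*pi/3))*conj(1) + 1*(3 + exp(-2*I*pi/3) + exp(-I*pi/3) + 3*exp(2*I*pi/3))*conj(1)]
      = (1/6)[(8) + (3 + 3*exp(-2*I*pi/3) + exp(2*I*pi/3) + exp(I*pi/3)) + (3 + exp(-2*I*pi/3) + 4*exp(2*I*pi/3)) + (6) + (3 + 4*exp(-2*I*pi/3) + exp(2*I*pi/3)) + (3 + exp(-2*I*pi/3) + exp(-I*pi/3) + 3*exp(2*I*pi/3))] = 18/6 = 3
  <chi_rho, chi_1> = (1/6)[1*(8)*conj(1) + 1*(3 + 3*exp(-2*I*pi/3) + exp(2*I*pi/3) + exp(I*pi/3))*conj(exp(I*pi/3)) + 1*(3 + exp(-2*I*pi/3) + 4*exp(2*I*pi/3))*conj(exp(2*I*pi/3)) + 1*(6)*conj(-1) + 1*(3 + 4*exp(-2*I*pi/3) + exp(2*I*pi/3))*conj(exp(-2*I*pi/3)) + 1*(3 + exp(-2*I*pi/3) + exp(-I*pi/3) + 3*exp(2*I*pi/3))*conj(exp(-I*pi/3))]
      = (1/6)[(8) + (-2 + 3*exp(-I*pi/3) + exp(I*pi/3)) + (4 + 3*exp(-2*I*pi/3) + exp(2*I*pi/3)) + (-6) + (4 + exp(-2*I*pi/3) + 3*exp(2*I*pi/3)) + (-2 + exp(-I*pi/3) + 3*exp(I*pi/3))] = 6/6 = 1
  <chi_rho, chi_2> = (1/6)[1*(8)*conj(1) + 1*(3 + 3*exp(-2*I*pi/3) + exp(2*I*pi/3) + exp(I*pi/3))*conj(exp(2*I*pi/3)) + 1*(3 + exp(-2*I*pi/3) + 4*exp(2*I*pi/3))*conj(exp(-2*I*pi/3)) + 1*(6)*conj(1) + 1*(3 + 4*exp(-2*I*pi/3) + exp(2*I*pi/3))*conj(exp(2*I*pi/3)) + 1*(3 + exp(-2*I*pi/3) + exp(-I*pi/3) + 3*exp(2*I*pi/3))*conj(exp(-2*I*pi/3))]
      = (1/6)[(8) + (1 + 3*exp(-2*I*pi/3) + exp(-I*pi/3) + 3*exp(2*I*pi/3)) + (1 + 4*exp(-2*I*pi/3) + 3*exp(2*I*pi/3)) + (6) + (1 + 3*exp(-2*I*pi/3) + 4*exp(2*I*pi/3)) + (1 + 3*exp(-2*I*pi/3) + exp(I*pi/3) + 3*exp(2*I*pi/3))] = 6/6 = 1
  <chi_rho, chi_3> = (1/6)[1*(8)*conj(1) + 1*(3 + 3*exp(-2*I*pi/3) + exp(2*I*pi/3) + exp(I*pi/3))*conj(-1) + 1*(3 + exp(-2*I*pi/3) + 4*exp(2*I*pi/3))*conj(1) + 1*(6)*conj(-1) + 1*(3 + 4*exp(-2*I*pi/3) + exp(2*I*pi/3))*conj(1) + 1*(3 + exp(-2*I*pi/3) + exp(-I*pi/3) + 3*exp(2*I*pi/3))*conj(-1)]
      = (1/6)[(8) + (-3 - exp(I*pi/3) - exp(2*I*pi/3) - 3*exp(-2*I*pi/3)) + (3 + exp(-2*I*pi/3) + 4*exp(2*I*pi/3)) + (-6) + (3 + 4*exp(-2*I*pi/3) + exp(2*I*pi/3)) + (-3 - 3*exp(2*I*pi/3) - exp(-I*pi/3) - exp(-2*I*pi/3))] = 0/6 = 0
  <chi_rho, chi_4> = (1/6)[1*(8)*conj(1) + 1*(3 + 3*exp(-2*I*pi/3) + exp(2*I*pi/3) + exp(I*pi/3))*conj(exp(-2*I*pi/3)) + 1*(3 + exp(-2*I*pi/3) + 4*exp(2*I*pi/3))*conj(exp(2*I*pi/3)) + 1*(6)*conj(1) + 1*(3 + 4*exp(-2*I*pi/3) + exp(2*I*pi/3))*conj(exp(-2*I*pi/3)) + 1*(3 + exp(-2*I*pi/3) + exp(-I*pi/3) + 3*exp(2*I*pi/3))*conj(exp(2*I*pi/3))]
      = (1/6)[(8) + (2 + exp(-2*I*pi/3) + 3*exp(2*I*pi/3)) + (4 + 3*exp(-2*I*pi/3) + exp(2*I*pi/3)) + (6) + (4 + exp(-2*I*pi/3) + 3*exp(2*I*pi/3)) + (2 + 3*exp(-2*I*pi/3) + exp(2*I*pi/3))] = 18/6 = 3
  <chi_rho, chi_5> = (1/6)[1*(8)*conj(1) + 1*(3 + 3*exp(-2*I*pi/3) + exp(2*I*pi/3) + exp(I*pi/3))*conj(exp(-I*pi/3)) + 1*(3 + exp(-2*I*pi/3) + 4*exp(2*I*pi/3))*conj(exp(-2*I*pi/3)) + 1*(6)*conj(-1) + 1*(3 + 4*exp(-2*I*pi/3) + exp(2*I*pi/3))*conj(exp(2*I*pi/3)) + 1*(3 + exp(-2*I*pi/3) + exp(-I*pi/3) + 3*exp(2*I*pi/3))*conj(exp(I*pi/3))]
      = (1/6)[(8) + (-1 + 3*exp(-I*pi/3) + exp(2*I*pi/3) + 3*exp(I*pi/3)) + (1 + 4*exp(-2*I*pi/3) + 3*exp(2*I*pi/3)) + (-6) + (1 + 3*exp(-2*I*pi/3) + 4*exp(2*I*pi/3)) + (-1 + 3*exp(-I*pi/3) + exp(-2*I*pi/3) + 3*exp(I*pi/3))] = 0/6 = 0
(Exp terms are combined using exp(i*s)*conj(exp(i*t)) = exp(i*(s-t)), and sums of them are collapsed using the identity that for every m > 1 the m distinct m-th roots of unity sum to 0, e.g. 1 + exp(2*I*pi/3) + exp(-2*I*pi/3) = 0.)
Dimension check: dim(rho) = sum (mult * dim) = 3*1 + 1*1 + 1*1 + 0*1 + 3*1 + 0*1 = 8 = chi_rho(e) = 8.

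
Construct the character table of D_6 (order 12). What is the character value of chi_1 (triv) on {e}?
Conjugacy classes: {e} of size 1, {r^3} of size 1, {r^1, r^5} of size 2, {r^2, r^4} of size 2, {s, sr^2, ...} of size 3, {sr, sr^3, ...} of size 3.
Character table:
  irrep \ class              {e} (size 1)  {r^3} (size 1)  {r^1, r^5} (size 2)  {r^2, r^4} (size 2)  {s, sr^2, ...} (size 3)  {sr, sr^3, ...} (size 3)
  chi_1 (triv)               1             1               1                    1                    1                        1                       
  chi_2 (sign: r->1, s->-1)  1             1               1                    1                    -1                       -1                      
  chi_3 (r->-1, s->1)        1             -1              -1                   1                    1                        -1                      
  chi_4 (r->-1, s->-1)       1             -1              -1                   1                    -1                       1                       
  chi_5 (2d, j=1)            2             -2              1                    -1                   0                        0                       
  chi_6 (2d, j=2)            2             2               -1                   -1                   0                        0                       

Spot check: chi_1 (triv) on {e} = 1.

Details: D_6 has order 2*6 = 12 with 6 conjugacy classes, hence 6 irreducibles. Sum of squared dims 1 + 1 + 1 + 1 + 4 + 4 = 12 = |G|. Linear characters come from the abelianisation; the 2-dimensional irreps have character r^k -> 2*cos(2*pi*j*k/6), reflections -> 0.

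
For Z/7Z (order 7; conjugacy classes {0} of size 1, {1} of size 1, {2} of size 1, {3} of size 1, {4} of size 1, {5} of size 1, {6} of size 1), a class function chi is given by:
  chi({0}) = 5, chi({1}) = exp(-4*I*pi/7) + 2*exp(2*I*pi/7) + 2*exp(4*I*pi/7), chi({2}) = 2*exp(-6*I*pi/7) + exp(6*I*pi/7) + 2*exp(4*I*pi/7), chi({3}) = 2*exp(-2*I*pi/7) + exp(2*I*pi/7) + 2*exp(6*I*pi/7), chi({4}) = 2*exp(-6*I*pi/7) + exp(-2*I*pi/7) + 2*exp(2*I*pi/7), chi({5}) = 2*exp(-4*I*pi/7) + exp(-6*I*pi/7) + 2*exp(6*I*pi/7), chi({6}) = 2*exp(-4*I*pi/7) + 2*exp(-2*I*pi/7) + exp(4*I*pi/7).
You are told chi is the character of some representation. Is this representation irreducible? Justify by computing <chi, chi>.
Not irreducible (reducible): <chi, chi> = 9 > 1.

Justification: <chi, chi> = (1/|G|) sum_C |C| * |chi(C)|^2 = (1/7)[1*|5|^2 + 1*|exp(-4*I*pi/7) + 2*exp(2*I*pi/7) + 2*exp(4*I*pi/7)|^2 + 1*|2*exp(-6*I*pi/7) + exp(6*I*pi/7) + 2*exp(4*I*pi/7)|^2 + 1*|2*exp(-2*I*pi/7) + exp(2*I*pi/7) + 2*exp(6*I*pi/7)|^2 + 1*|2*exp(-6*I*pi/7) + exp(-2*I*pi/7) + 2*exp(2*I*pi/7)|^2 + 1*|2*exp(-4*I*pi/7) + exp(-6*I*pi/7) + 2*exp(6*I*pi/7)|^2 + 1*|2*exp(-4*I*pi/7) + 2*exp(-2*I*pi/7) + exp(4*I*pi/7)|^2]
  = (1/7)[(25) + (9 + 4*exp(-2*I*pi/7) + 4*exp(-6*I*pi/7) + 4*exp(6*I*pi/7) + 4*exp(2*I*pi/7)) + (9 + 4*exp(-4*I*pi/7) + 4*exp(-2*I*pi/7) + 4*exp(2*I*pi/7) + 4*exp(4*I*pi/7)) + (9 + 4*exp(-4*I*pi/7) + 4*exp(-6*I*pi/7) + 4*exp(6*I*pi/7) + 4*exp(4*I*pi/7)) + (9 + 4*exp(-4*I*pi/7) + 4*exp(-6*I*pi/7) + 4*exp(6*I*pi/7) + 4*exp(4*I*pi/7)) + (9 + 4*exp(-4*I*pi/7) + 4*exp(-2*I*pi/7) + 4*exp(2*I*pi/7) + 4*exp(4*I*pi/7)) + (9 + 4*exp(-2*I*pi/7) + 4*exp(-6*I*pi/7) + 4*exp(6*I*pi/7) + 4*exp(2*I*pi/7))] = 63/7 = 9.
(Exp terms are combined using exp(i*s)*conj(exp(i*t)) = exp(i*(s-t)), and sums of them are collapsed using the identity that for every m > 1 the m distinct m-th roots of unity sum to 0, e.g. 1 + exp(2*I*pi/3) + exp(-2*I*pi/3) = 0.)
A character is irreducible iff <chi, chi> = 1, so this representation is reducible.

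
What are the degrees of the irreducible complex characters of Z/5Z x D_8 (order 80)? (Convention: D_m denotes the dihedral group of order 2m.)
Dimensions: 1, 1, 1, 1, 1, 1, 1, 1, 1, 1, 1, 1, 1, 1, 1, 1, 1, 1, 1, 1, 2, 2, 2, 2, 2, 2, 2, 2, 2, 2, 2, 2, 2, 2, 2

Reasoning: There are 35 irreducibles (= number of conjugacy classes). Their dimensions d_i satisfy sum d_i^2 = |G| = 80: 1 + 1 + 1 + 1 + 1 + 1 + 1 + 1 + 1 + 1 + 1 + 1 + 1 + 1 + 1 + 1 + 1 + 1 + 1 + 1 + 4 + 4 + 4 + 4 + 4 + 4 + 4 + 4 + 4 + 4 + 4 + 4 + 4 + 4 + 4 = 80. (For the product with Z/5Z: each of the 5 1-dim characters of Z/5Z tensors with each irrep of D_8, giving 5 copies of each D_8-dimension.)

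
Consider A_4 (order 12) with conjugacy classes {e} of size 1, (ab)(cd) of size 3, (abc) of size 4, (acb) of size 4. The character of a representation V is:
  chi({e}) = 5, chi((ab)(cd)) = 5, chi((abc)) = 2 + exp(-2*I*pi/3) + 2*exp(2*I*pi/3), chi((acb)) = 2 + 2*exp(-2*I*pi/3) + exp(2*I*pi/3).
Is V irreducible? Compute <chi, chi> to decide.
Not irreducible (reducible): <chi, chi> = 9 > 1.

Reasoning: <chi, chi> = (1/|G|) sum_C |C| * |chi(C)|^2 = (1/12)[1*|5|^2 + 3*|5|^2 + 4*|2 + exp(-2*I*pi/3) + 2*exp(2*I*pi/3)|^2 + 4*|2 + 2*exp(-2*I*pi/3) + exp(2*I*pi/3)|^2]
  = (1/12)[(25) + (75) + (4) + (4)] = 108/12 = 9.
(Exp terms are combined using exp(i*s)*conj(exp(i*t)) = exp(i*(s-t)), and sums of them are collapsed using the identity that for every m > 1 the m distinct m-th roots of unity sum to 0, e.g. 1 + exp(2*I*pi/3) + exp(-2*I*pi/3) = 0.)
A character is irreducible iff <chi, chi> = 1, so this representation is reducible.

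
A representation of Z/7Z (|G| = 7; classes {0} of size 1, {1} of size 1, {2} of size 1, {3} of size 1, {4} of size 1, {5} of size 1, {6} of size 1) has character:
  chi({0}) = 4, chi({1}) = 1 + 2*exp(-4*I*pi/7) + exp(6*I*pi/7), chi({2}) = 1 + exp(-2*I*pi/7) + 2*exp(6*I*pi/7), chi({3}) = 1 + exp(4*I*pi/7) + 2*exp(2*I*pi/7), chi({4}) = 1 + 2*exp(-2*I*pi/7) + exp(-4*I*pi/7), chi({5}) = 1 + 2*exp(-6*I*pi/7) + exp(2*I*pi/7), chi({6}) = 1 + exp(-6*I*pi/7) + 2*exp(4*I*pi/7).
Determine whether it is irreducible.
Not irreducible (reducible): <chi, chi> = 6 > 1.

Reasoning: <chi, chi> = (1/|G|) sum_C |C| * |chi(C)|^2 = (1/7)[1*|4|^2 + 1*|1 + 2*exp(-4*I*pi/7) + exp(6*I*pi/7)|^2 + 1*|1 + exp(-2*I*pi/7) + 2*exp(6*I*pi/7)|^2 + 1*|1 + exp(4*I*pi/7) + 2*exp(2*I*pi/7)|^2 + 1*|1 + 2*exp(-2*I*pi/7) + exp(-4*I*pi/7)|^2 + 1*|1 + 2*exp(-6*I*pi/7) + exp(2*I*pi/7)|^2 + 1*|1 + exp(-6*I*pi/7) + 2*exp(4*I*pi/7)|^2]
  = (1/7)[(16) + (6 + 4*exp(-4*I*pi/7) + exp(-6*I*pi/7) + exp(6*I*pi/7) + 4*exp(4*I*pi/7)) + (6 + 4*exp(-6*I*pi/7) + exp(-2*I*pi/7) + exp(2*I*pi/7) + 4*exp(6*I*pi/7)) + (6 + 4*exp(-2*I*pi/7) + exp(-4*I*pi/7) + exp(4*I*pi/7) + 4*exp(2*I*pi/7)) + (6 + 4*exp(-2*I*pi/7) + exp(-4*I*pi/7) + exp(4*I*pi/7) + 4*exp(2*I*pi/7)) + (6 + 4*exp(-6*I*pi/7) + exp(-2*I*pi/7) + exp(2*I*pi/7) + 4*exp(6*I*pi/7)) + (6 + 4*exp(-4*I*pi/7) + exp(-6*I*pi/7) + exp(6*I*pi/7) + 4*exp(4*I*pi/7))] = 42/7 = 6.
(Exp terms are combined using exp(i*s)*conj(exp(i*t)) = exp(i*(s-t)), and sums of them are collapsed using the identity that for every m > 1 the m distinct m-th roots of unity sum to 0, e.g. 1 + exp(2*I*pi/3) + exp(-2*I*pi/3) = 0.)
A character is irreducible iff <chi, chi> = 1, so this representation is reducible.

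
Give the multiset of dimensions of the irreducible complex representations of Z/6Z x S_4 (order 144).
Dimensions: 1, 1, 1, 1, 1, 1, 1, 1, 1, 1, 1, 1, 2, 2, 2, 2, 2, 2, 3, 3, 3, 3, 3, 3, 3, 3, 3, 3, 3, 3

Why: There are 30 irreducibles (= number of conjugacy classes). Their dimensions d_i satisfy sum d_i^2 = |G| = 144: 1 + 1 + 1 + 1 + 1 + 1 + 1 + 1 + 1 + 1 + 1 + 1 + 4 + 4 + 4 + 4 + 4 + 4 + 9 + 9 + 9 + 9 + 9 + 9 + 9 + 9 + 9 + 9 + 9 + 9 = 144. (For the product with Z/6Z: each of the 6 1-dim characters of Z/6Z tensors with each irrep of S_4, giving 6 copies of each S_4-dimension.)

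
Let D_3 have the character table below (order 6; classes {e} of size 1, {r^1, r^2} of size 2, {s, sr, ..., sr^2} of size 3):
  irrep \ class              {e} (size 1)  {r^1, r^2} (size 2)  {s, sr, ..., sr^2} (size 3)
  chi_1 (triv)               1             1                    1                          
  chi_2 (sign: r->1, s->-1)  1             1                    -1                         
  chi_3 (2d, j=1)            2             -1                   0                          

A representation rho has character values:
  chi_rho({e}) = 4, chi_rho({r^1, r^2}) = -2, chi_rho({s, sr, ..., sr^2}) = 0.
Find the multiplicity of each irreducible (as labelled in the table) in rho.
Multiplicities: chi_1: 0, chi_2: 0, chi_3: 2.

Solution. Use <chi_rho, chi> = (1/|G|) sum_C |C| * chi_rho(C) * conj(chi(C)) with |G| = 6 for each irreducible chi in the table:
  <chi_rho, chi_1> = (1/6)[1*(4)*conj(1) + 2*(-2)*conj(1) + 3*(0)*conj(1)]
      = (1/6)[(4) + (-4) + (0)] = 0/6 = 0
  <chi_rho, chi_2> = (1/6)[1*(4)*conj(1) + 2*(-2)*conj(1) + 3*(0)*conj(-1)]
      = (1/6)[(4) + (-4) + (0)] = 0/6 = 0
  <chi_rho, chi_3> = (1/6)[1*(4)*conj(2) + 2*(-2)*conj(-1) + 3*(0)*conj(0)]
      = (1/6)[(8) + (4) + (0)] = 12/6 = 2
Dimension check: dim(rho) = sum (mult * dim) = 0*1 + 0*1 + 2*2 = 4 = chi_rho(e) = 4.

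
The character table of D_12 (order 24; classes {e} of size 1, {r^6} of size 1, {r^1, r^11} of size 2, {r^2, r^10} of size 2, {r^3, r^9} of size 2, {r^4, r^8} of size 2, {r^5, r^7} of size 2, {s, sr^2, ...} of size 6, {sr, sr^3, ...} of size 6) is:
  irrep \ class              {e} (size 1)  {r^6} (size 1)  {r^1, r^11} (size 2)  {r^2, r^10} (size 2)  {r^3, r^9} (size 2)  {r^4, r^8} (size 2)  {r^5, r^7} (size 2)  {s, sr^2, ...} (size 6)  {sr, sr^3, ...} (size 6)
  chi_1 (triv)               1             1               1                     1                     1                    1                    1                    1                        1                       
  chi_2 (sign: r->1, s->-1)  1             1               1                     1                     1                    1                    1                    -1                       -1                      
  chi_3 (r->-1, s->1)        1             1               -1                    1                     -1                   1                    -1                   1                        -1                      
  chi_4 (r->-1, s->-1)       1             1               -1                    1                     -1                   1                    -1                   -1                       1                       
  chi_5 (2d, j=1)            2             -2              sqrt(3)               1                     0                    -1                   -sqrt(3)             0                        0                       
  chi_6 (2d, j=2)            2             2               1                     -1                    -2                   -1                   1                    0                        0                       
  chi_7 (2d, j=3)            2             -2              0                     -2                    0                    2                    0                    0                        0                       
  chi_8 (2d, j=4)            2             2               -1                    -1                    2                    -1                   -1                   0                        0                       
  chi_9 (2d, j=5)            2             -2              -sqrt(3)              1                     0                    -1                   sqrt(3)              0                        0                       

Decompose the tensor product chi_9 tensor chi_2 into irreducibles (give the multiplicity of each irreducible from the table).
chi_9 tensor chi_2 = chi_9 (all other irreducibles have multiplicity 0).

Justification: The character of a tensor product is the pointwise product (chi_9 * chi_2)(C) = chi_9(C) * chi_2(C):
  {e}: (2)*(1), {r^6}: (-2)*(1), {r^1, r^11}: (-sqrt(3))*(1), {r^2, r^10}: (1)*(1), {r^3, r^9}: (0)*(1), {r^4, r^8}: (-1)*(1), {r^5, r^7}: (sqrt(3))*(1), {s, sr^2, ...}: (0)*(-1), {sr, sr^3, ...}: (0)*(-1)
so (chi_9 * chi_2) takes values
  {e} -> 2, {r^6} -> -2, {r^1, r^11} -> -sqrt(3), {r^2, r^10} -> 1, {r^3, r^9} -> 0, {r^4, r^8} -> -1, {r^5, r^7} -> sqrt(3), {s, sr^2, ...} -> 0, {sr, sr^3, ...} -> 0.
Now take the inner product of this character with each irreducible chi from the table, <chi_9*chi_2, chi> = (1/24) sum_C |C| (chi_9*chi_2)(C) conj(chi(C)):
  <chi_9*chi_2, chi_1> = (1/24)[1*(2)*conj(1) + 1*(-2)*conj(1) + 2*(-sqrt(3))*conj(1) + 2*(1)*conj(1) + 2*(0)*conj(1) + 2*(-1)*conj(1) + 2*(sqrt(3))*conj(1) + 6*(0)*conj(1) + 6*(0)*conj(1)]
      = (1/24)[(2) + (-2) + (-2*sqrt(3)) + (2) + (0) + (-2) + (2*sqrt(3)) + (0) + (0)] = 0/24 = 0
  <chi_9*chi_2, chi_2> = (1/24)[1*(2)*conj(1) + 1*(-2)*conj(1) + 2*(-sqrt(3))*conj(1) + 2*(1)*conj(1) + 2*(0)*conj(1) + 2*(-1)*conj(1) + 2*(sqrt(3))*conj(1) + 6*(0)*conj(-1) + 6*(0)*conj(-1)]
      = (1/24)[(2) + (-2) + (-2*sqrt(3)) + (2) + (0) + (-2) + (2*sqrt(3)) + (0) + (0)] = 0/24 = 0
  <chi_9*chi_2, chi_3> = (1/24)[1*(2)*conj(1) + 1*(-2)*conj(1) + 2*(-sqrt(3))*conj(-1) + 2*(1)*conj(1) + 2*(0)*conj(-1) + 2*(-1)*conj(1) + 2*(sqrt(3))*conj(-1) + 6*(0)*conj(1) + 6*(0)*conj(-1)]
      = (1/24)[(2) + (-2) + (2*sqrt(3)) + (2) + (0) + (-2) + (-2*sqrt(3)) + (0) + (0)] = 0/24 = 0
  <chi_9*chi_2, chi_4> = (1/24)[1*(2)*conj(1) + 1*(-2)*conj(1) + 2*(-sqrt(3))*conj(-1) + 2*(1)*conj(1) + 2*(0)*conj(-1) + 2*(-1)*conj(1) + 2*(sqrt(3))*conj(-1) + 6*(0)*conj(-1) + 6*(0)*conj(1)]
      = (1/24)[(2) + (-2) + (2*sqrt(3)) + (2) + (0) + (-2) + (-2*sqrt(3)) + (0) + (0)] = 0/24 = 0
  <chi_9*chi_2, chi_5> = (1/24)[1*(2)*conj(2) + 1*(-2)*conj(-2) + 2*(-sqrt(3))*conj(sqrt(3)) + 2*(1)*conj(1) + 2*(0)*conj(0) + 2*(-1)*conj(-1) + 2*(sqrt(3))*conj(-sqrt(3)) + 6*(0)*conj(0) + 6*(0)*conj(0)]
      = (1/24)[(4) + (4) + (-6) + (2) + (0) + (2) + (-6) + (0) + (0)] = 0/24 = 0
  <chi_9*chi_2, chi_6> = (1/24)[1*(2)*conj(2) + 1*(-2)*conj(2) + 2*(-sqrt(3))*conj(1) + 2*(1)*conj(-1) + 2*(0)*conj(-2) + 2*(-1)*conj(-1) + 2*(sqrt(3))*conj(1) + 6*(0)*conj(0) + 6*(0)*conj(0)]
      = (1/24)[(4) + (-4) + (-2*sqrt(3)) + (-2) + (0) + (2) + (2*sqrt(3)) + (0) + (0)] = 0/24 = 0
  <chi_9*chi_2, chi_7> = (1/24)[1*(2)*conj(2) + 1*(-2)*conj(-2) + 2*(-sqrt(3))*conj(0) + 2*(1)*conj(-2) + 2*(0)*conj(0) + 2*(-1)*conj(2) + 2*(sqrt(3))*conj(0) + 6*(0)*conj(0) + 6*(0)*conj(0)]
      = (1/24)[(4) + (4) + (0) + (-4) + (0) + (-4) + (0) + (0) + (0)] = 0/24 = 0
  <chi_9*chi_2, chi_8> = (1/24)[1*(2)*conj(2) + 1*(-2)*conj(2) + 2*(-sqrt(3))*conj(-1) + 2*(1)*conj(-1) + 2*(0)*conj(2) + 2*(-1)*conj(-1) + 2*(sqrt(3))*conj(-1) + 6*(0)*conj(0) + 6*(0)*conj(0)]
      = (1/24)[(4) + (-4) + (2*sqrt(3)) + (-2) + (0) + (2) + (-2*sqrt(3)) + (0) + (0)] = 0/24 = 0
  <chi_9*chi_2, chi_9> = (1/24)[1*(2)*conj(2) + 1*(-2)*conj(-2) + 2*(-sqrt(3))*conj(-sqrt(3)) + 2*(1)*conj(1) + 2*(0)*conj(0) + 2*(-1)*conj(-1) + 2*(sqrt(3))*conj(sqrt(3)) + 6*(0)*conj(0) + 6*(0)*conj(0)]
      = (1/24)[(4) + (4) + (6) + (2) + (0) + (2) + (6) + (0) + (0)] = 24/24 = 1
Hence the multiplicities are chi_9: 1. Dimension check: dim(chi_9)*dim(chi_2) = 2*1 = 2 and sum (mult * dim) = 1*2 = 2.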